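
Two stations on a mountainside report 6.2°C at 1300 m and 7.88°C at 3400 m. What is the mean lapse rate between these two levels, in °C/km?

-0.8°C/km

Γ = −ΔT/Δz = (6.2 − 7.88) / (3400 − 1300) m
  = -1.68°C / 2.1 km = -0.8°C/km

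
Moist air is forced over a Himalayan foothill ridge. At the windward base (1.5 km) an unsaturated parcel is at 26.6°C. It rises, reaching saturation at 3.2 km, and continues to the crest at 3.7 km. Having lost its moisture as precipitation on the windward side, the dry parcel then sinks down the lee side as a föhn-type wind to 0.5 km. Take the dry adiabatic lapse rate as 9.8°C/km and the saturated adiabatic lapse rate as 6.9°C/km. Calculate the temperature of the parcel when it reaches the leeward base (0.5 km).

37.85°C

Dry to 3200 m: -9.8 × 1.7 km = -16.66°C, so T = 9.94°C.
Saturated to 3700 m: -6.9 × 0.5 km = -3.45°C, so T = 6.49°C.
Dry descent to 500 m: +9.8 × 3.2 km = +31.36°C, so T = 37.85°C.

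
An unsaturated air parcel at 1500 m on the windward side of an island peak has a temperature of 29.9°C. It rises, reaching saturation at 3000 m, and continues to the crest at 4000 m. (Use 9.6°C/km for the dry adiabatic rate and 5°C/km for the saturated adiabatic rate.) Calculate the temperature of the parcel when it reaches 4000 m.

From 1500 m to 3000 m (dry): cools by 9.6 × 1.5 = 14.4°C, giving 15.5°C.
From 3000 m to 4000 m (saturated): cools by 5 × 1 = 5°C, giving 10.5°C.

10.5°C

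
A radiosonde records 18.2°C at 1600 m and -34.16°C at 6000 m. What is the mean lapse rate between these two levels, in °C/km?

11.9°C/km

Γ = −ΔT/Δz = (18.2 − (-34.16)) / (6000 − 1600) m
  = 52.36°C / 4.4 km = 11.9°C/km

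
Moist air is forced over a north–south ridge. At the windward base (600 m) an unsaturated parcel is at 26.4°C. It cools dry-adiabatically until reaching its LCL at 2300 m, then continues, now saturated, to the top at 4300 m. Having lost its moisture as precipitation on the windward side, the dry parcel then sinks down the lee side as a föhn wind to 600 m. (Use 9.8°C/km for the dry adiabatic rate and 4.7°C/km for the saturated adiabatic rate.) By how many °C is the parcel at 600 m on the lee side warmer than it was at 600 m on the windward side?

600–2300 m, dry: Δz = 1.7 km ⇒ ΔT = -16.66°C; T = 9.74°C
2300–4300 m, saturated: Δz = 2 km ⇒ ΔT = -9.4°C; T = 0.34°C
4300–600 m, dry descent: Δz = 3.7 km ⇒ ΔT = +36.26°C; T = 36.6°C
Net change vs windward start: 36.6 − 26.4 = +10.2°C

+10.2°C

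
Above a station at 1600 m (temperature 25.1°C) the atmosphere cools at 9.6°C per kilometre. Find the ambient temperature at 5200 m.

From 1600 m to 5200 m (environmental): cools by 9.6 × 3.6 = 34.56°C, giving -9.46°C.

-9.46°C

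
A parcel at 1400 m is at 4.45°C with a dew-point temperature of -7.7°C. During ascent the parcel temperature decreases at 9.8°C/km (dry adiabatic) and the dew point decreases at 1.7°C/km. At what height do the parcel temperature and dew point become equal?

T and T_d converge at 9.8 − 1.7 = 8.1°C per km
Height above start = (4.45 − (-7.7)) / 8.1 = 1.5 km
LCL altitude = 1400 m + 1500 m = 2900 m

2900 m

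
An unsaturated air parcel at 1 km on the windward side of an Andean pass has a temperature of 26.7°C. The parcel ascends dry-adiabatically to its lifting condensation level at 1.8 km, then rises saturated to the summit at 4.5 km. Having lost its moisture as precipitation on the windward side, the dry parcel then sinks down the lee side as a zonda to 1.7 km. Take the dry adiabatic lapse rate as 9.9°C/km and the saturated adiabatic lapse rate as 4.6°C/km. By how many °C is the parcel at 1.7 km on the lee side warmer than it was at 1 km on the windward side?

+7.38°C

From 1000 m to 1800 m (dry): cools by 9.9 × 0.8 = 7.92°C, giving 18.78°C.
From 1800 m to 4500 m (saturated): cools by 4.6 × 2.7 = 12.42°C, giving 6.36°C.
From 4500 m to 1700 m (dry descent): warms by 9.9 × 2.8 = 27.72°C, giving 34.08°C.
Net change vs windward start: 34.08 − 26.7 = +7.38°C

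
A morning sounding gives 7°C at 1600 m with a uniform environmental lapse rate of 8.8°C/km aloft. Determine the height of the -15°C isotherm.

4100 m

Height above start = (7 − (-15)) / 8.8 = 2.5 km
Altitude = 1600 m + 2500 m = 4100 m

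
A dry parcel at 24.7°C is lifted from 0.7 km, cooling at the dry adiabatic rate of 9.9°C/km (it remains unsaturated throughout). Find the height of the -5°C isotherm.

3.7 km

Height above start = (24.7 − (-5)) / 9.9 = 3 km
Altitude = 700 m + 3000 m = 3700 m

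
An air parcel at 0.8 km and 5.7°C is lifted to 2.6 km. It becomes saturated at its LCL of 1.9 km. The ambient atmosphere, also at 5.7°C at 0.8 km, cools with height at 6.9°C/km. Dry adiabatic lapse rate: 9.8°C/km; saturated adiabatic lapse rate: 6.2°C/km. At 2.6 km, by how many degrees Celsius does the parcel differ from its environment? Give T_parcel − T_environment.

-2.7°C (parcel cooler than environment)

Parcel:
  From 800 m to 1900 m (dry): cools by 9.8 × 1.1 = 10.78°C, giving -5.08°C.
  From 1900 m to 2600 m (saturated): cools by 6.2 × 0.7 = 4.34°C, giving -9.42°C.
Environment:
  From 800 m to 2600 m (environment): cools by 6.9 × 1.8 = 12.42°C, giving -6.72°C.
T_parcel − T_env = -9.42 − (-6.72) = -2.7°C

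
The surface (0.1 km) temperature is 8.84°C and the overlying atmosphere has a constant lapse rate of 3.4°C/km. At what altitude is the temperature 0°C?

2.7 km

Height above start = (8.84 − 0) / 3.4 = 2.6 km
Altitude = 100 m + 2600 m = 2700 m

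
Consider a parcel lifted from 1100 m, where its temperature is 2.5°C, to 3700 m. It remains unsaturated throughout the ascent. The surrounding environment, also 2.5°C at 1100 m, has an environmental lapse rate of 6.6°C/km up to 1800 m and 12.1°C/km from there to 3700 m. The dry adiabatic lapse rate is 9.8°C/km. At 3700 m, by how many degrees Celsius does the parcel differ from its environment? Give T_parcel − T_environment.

+2.13°C (parcel warmer than environment)

Parcel:
  From 1100 m to 3700 m (dry): cools by 9.8 × 2.6 = 25.48°C, giving -22.98°C.
Environment:
  From 1100 m to 1800 m (environment, lower layer): cools by 6.6 × 0.7 = 4.62°C, giving -2.12°C.
  From 1800 m to 3700 m (environment, upper layer): cools by 12.1 × 1.9 = 22.99°C, giving -25.11°C.
T_parcel − T_env = -22.98 − (-25.11) = +2.13°C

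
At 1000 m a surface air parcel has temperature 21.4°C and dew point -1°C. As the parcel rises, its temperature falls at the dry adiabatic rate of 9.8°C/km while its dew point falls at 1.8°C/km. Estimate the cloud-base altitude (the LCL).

3800 m

T and T_d converge at 9.8 − 1.8 = 8°C per km
Height above start = (21.4 − (-1)) / 8 = 2.8 km
LCL altitude = 1000 m + 2800 m = 3800 m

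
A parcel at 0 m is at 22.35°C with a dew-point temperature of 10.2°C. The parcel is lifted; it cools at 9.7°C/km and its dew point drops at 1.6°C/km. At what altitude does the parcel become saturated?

T and T_d converge at 9.7 − 1.6 = 8.1°C per km
Height above start = (22.35 − 10.2) / 8.1 = 1.5 km
LCL altitude = 0 m + 1500 m = 1500 m

1500 m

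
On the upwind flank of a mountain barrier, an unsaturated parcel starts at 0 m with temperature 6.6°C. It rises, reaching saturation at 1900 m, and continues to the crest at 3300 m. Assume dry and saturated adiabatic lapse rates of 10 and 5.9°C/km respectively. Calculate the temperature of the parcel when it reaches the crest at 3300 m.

From 0 m to 1900 m (dry): cools by 10 × 1.9 = 19°C, giving -12.4°C.
From 1900 m to 3300 m (saturated): cools by 5.9 × 1.4 = 8.26°C, giving -20.66°C.

-20.66°C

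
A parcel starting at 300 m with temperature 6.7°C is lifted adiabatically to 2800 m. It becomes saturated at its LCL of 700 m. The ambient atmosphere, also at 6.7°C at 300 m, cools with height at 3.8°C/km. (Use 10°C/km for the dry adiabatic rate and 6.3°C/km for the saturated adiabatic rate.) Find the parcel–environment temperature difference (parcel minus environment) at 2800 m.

-7.73°C (parcel cooler than environment)

Parcel:
  Dry to 700 m: -10 × 0.4 km = -4°C, so T = 2.7°C.
  Saturated to 2800 m: -6.3 × 2.1 km = -13.23°C, so T = -10.53°C.
Environment:
  Environment to 2800 m: -3.8 × 2.5 km = -9.5°C, so T = -2.8°C.
T_parcel − T_env = -10.53 − (-2.8) = -7.73°C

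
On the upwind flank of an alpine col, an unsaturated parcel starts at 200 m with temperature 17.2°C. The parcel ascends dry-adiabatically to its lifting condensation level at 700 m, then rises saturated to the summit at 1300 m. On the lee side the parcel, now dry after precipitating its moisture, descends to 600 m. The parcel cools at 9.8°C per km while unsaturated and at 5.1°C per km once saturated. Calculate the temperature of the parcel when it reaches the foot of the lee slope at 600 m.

16.1°C

200–700 m, dry: Δz = 0.5 km ⇒ ΔT = -4.9°C; T = 12.3°C
700–1300 m, saturated: Δz = 0.6 km ⇒ ΔT = -3.06°C; T = 9.24°C
1300–600 m, dry descent: Δz = 0.7 km ⇒ ΔT = +6.86°C; T = 16.1°C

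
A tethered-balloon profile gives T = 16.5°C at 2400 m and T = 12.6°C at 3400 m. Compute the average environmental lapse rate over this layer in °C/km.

3.9°C/km

Γ = −ΔT/Δz = (16.5 − 12.6) / (3400 − 2400) m
  = 3.9°C / 1 km = 3.9°C/km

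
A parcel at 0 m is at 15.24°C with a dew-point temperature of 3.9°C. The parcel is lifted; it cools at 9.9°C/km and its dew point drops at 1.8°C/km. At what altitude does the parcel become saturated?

T and T_d converge at 9.9 − 1.8 = 8.1°C per km
Height above start = (15.24 − 3.9) / 8.1 = 1.4 km
LCL altitude = 0 m + 1400 m = 1400 m

1400 m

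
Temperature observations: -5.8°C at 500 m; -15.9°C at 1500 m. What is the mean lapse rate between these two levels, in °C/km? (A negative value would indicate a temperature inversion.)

10.1°C/km

Γ = −ΔT/Δz = (-5.8 − (-15.9)) / (1500 − 500) m
  = 10.1°C / 1 km = 10.1°C/km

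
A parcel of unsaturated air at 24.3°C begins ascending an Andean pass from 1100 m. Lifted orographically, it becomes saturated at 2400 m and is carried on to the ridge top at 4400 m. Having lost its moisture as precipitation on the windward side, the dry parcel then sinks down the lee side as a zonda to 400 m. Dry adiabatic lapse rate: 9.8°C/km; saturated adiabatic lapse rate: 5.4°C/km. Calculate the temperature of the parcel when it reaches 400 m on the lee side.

Dry to 2400 m: -9.8 × 1.3 km = -12.74°C, so T = 11.56°C.
Saturated to 4400 m: -5.4 × 2 km = -10.8°C, so T = 0.76°C.
Dry descent to 400 m: +9.8 × 4 km = +39.2°C, so T = 39.96°C.

39.96°C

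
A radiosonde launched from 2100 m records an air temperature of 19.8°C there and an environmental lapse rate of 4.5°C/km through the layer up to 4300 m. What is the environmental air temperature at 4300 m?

9.9°C

2100–4300 m, environmental: Δz = 2.2 km ⇒ ΔT = -9.9°C; T = 9.9°C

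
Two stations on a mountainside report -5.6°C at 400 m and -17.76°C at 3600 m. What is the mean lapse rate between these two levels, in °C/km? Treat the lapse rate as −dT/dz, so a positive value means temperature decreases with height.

Γ = −ΔT/Δz = (-5.6 − (-17.76)) / (3600 − 400) m
  = 12.16°C / 3.2 km = 3.8°C/km

3.8°C/km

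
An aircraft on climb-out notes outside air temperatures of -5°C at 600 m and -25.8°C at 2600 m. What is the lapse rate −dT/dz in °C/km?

10.4°C/km

Γ = −ΔT/Δz = (-5 − (-25.8)) / (2600 − 600) m
  = 20.8°C / 2 km = 10.4°C/km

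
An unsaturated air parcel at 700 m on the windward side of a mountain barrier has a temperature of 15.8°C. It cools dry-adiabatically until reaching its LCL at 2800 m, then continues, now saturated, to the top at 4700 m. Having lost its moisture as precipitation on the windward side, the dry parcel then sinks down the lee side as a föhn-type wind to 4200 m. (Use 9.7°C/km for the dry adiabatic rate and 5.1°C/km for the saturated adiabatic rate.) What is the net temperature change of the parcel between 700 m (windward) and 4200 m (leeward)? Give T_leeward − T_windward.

From 700 m to 2800 m (dry): cools by 9.7 × 2.1 = 20.37°C, giving -4.57°C.
From 2800 m to 4700 m (saturated): cools by 5.1 × 1.9 = 9.69°C, giving -14.26°C.
From 4700 m to 4200 m (dry descent): warms by 9.7 × 0.5 = 4.85°C, giving -9.41°C.
Net change vs windward start: -9.41 − 15.8 = -25.21°C

-25.21°C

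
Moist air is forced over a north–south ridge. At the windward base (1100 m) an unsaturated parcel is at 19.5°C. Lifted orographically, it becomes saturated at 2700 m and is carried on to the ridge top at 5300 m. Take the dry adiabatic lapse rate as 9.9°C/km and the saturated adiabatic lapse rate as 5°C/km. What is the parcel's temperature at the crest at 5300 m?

Dry to 2700 m: -9.9 × 1.6 km = -15.84°C, so T = 3.66°C.
Saturated to 5300 m: -5 × 2.6 km = -13°C, so T = -9.34°C.

-9.34°C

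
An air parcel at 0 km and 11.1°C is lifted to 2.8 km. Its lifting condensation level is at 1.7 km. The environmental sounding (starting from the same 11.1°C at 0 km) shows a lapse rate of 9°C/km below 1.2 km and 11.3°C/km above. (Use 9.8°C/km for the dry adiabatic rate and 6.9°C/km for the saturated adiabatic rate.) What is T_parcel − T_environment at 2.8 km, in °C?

Parcel:
  Dry to 1700 m: -9.8 × 1.7 km = -16.66°C, so T = -5.56°C.
  Saturated to 2800 m: -6.9 × 1.1 km = -7.59°C, so T = -13.15°C.
Environment:
  Environment, lower layer to 1200 m: -9 × 1.2 km = -10.8°C, so T = 0.3°C.
  Environment, upper layer to 2800 m: -11.3 × 1.6 km = -18.08°C, so T = -17.78°C.
T_parcel − T_env = -13.15 − (-17.78) = +4.63°C

+4.63°C (parcel warmer than environment)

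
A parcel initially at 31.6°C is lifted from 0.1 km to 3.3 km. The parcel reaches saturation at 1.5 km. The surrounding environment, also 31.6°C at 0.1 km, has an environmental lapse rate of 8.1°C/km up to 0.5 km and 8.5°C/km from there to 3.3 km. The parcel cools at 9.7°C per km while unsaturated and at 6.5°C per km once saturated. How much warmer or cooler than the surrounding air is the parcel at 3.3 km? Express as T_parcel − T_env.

Parcel:
  Dry to 1500 m: -9.7 × 1.4 km = -13.58°C, so T = 18.02°C.
  Saturated to 3300 m: -6.5 × 1.8 km = -11.7°C, so T = 6.32°C.
Environment:
  Environment, lower layer to 500 m: -8.1 × 0.4 km = -3.24°C, so T = 28.36°C.
  Environment, upper layer to 3300 m: -8.5 × 2.8 km = -23.8°C, so T = 4.56°C.
T_parcel − T_env = 6.32 − 4.56 = +1.76°C

+1.76°C (parcel warmer than environment)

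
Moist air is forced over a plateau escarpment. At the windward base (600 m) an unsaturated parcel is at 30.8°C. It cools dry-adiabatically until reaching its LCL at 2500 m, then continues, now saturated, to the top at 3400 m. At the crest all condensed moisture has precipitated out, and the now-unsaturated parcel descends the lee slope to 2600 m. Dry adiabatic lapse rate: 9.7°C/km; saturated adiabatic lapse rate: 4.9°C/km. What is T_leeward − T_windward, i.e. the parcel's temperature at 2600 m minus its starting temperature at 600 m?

600 → 2500 m (dry, 9.7°C/km): ΔT = -9.7 × 1.9 = -18.43°C → T = 12.37°C
2500 → 3400 m (saturated, 4.9°C/km): ΔT = -4.9 × 0.9 = -4.41°C → T = 7.96°C
3400 → 2600 m (dry descent, 9.7°C/km): ΔT = +9.7 × 0.8 = +7.76°C → T = 15.72°C
Net change vs windward start: 15.72 − 30.8 = -15.08°C

-15.08°C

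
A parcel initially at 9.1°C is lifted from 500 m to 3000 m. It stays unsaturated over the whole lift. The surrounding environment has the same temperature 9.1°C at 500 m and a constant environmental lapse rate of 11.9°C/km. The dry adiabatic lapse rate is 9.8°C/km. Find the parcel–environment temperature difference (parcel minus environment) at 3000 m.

Parcel:
  500 → 3000 m (dry, 9.8°C/km): ΔT = -9.8 × 2.5 = -24.5°C → T = -15.4°C
Environment:
  500 → 3000 m (environment, 11.9°C/km): ΔT = -11.9 × 2.5 = -29.75°C → T = -20.65°C
T_parcel − T_env = -15.4 − (-20.65) = +5.25°C

+5.25°C (parcel warmer than environment)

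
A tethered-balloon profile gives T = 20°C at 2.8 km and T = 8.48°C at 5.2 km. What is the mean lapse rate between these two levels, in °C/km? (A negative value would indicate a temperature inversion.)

Γ = −ΔT/Δz = (20 − 8.48) / (5200 − 2800) m
  = 11.52°C / 2.4 km = 4.8°C/km

4.8°C/km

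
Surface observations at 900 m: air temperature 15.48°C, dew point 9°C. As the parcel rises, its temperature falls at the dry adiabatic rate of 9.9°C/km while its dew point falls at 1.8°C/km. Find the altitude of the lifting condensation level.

T and T_d converge at 9.9 − 1.8 = 8.1°C per km
Height above start = (15.48 − 9) / 8.1 = 0.8 km
LCL altitude = 900 m + 800 m = 1700 m

1700 m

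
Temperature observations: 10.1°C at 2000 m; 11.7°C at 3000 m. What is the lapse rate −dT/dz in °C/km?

-1.6°C/km

Γ = −ΔT/Δz = (10.1 − 11.7) / (3000 − 2000) m
  = -1.6°C / 1 km = -1.6°C/km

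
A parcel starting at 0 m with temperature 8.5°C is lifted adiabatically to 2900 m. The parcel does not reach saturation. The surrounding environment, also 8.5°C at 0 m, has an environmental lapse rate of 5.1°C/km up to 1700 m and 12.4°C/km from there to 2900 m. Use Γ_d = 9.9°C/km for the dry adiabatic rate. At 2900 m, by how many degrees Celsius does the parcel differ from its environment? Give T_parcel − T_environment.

Parcel:
  0 → 2900 m (dry, 9.9°C/km): ΔT = -9.9 × 2.9 = -28.71°C → T = -20.21°C
Environment:
  0 → 1700 m (environment, lower layer, 5.1°C/km): ΔT = -5.1 × 1.7 = -8.67°C → T = -0.17°C
  1700 → 2900 m (environment, upper layer, 12.4°C/km): ΔT = -12.4 × 1.2 = -14.88°C → T = -15.05°C
T_parcel − T_env = -20.21 − (-15.05) = -5.16°C

-5.16°C (parcel cooler than environment)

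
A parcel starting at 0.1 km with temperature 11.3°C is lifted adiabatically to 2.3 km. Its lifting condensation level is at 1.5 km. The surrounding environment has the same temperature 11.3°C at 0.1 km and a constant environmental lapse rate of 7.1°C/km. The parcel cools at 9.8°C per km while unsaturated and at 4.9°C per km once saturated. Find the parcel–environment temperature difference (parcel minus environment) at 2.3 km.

-2.02°C (parcel cooler than environment)

Parcel:
  100–1500 m, dry: Δz = 1.4 km ⇒ ΔT = -13.72°C; T = -2.42°C
  1500–2300 m, saturated: Δz = 0.8 km ⇒ ΔT = -3.92°C; T = -6.34°C
Environment:
  100–2300 m, environment: Δz = 2.2 km ⇒ ΔT = -15.62°C; T = -4.32°C
T_parcel − T_env = -6.34 − (-4.32) = -2.02°C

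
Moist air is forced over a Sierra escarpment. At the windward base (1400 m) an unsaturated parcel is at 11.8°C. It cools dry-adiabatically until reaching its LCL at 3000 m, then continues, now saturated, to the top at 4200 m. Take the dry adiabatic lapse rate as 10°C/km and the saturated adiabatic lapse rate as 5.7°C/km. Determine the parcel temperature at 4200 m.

-11.04°C

1400 → 3000 m (dry, 10°C/km): ΔT = -10 × 1.6 = -16°C → T = -4.2°C
3000 → 4200 m (saturated, 5.7°C/km): ΔT = -5.7 × 1.2 = -6.84°C → T = -11.04°C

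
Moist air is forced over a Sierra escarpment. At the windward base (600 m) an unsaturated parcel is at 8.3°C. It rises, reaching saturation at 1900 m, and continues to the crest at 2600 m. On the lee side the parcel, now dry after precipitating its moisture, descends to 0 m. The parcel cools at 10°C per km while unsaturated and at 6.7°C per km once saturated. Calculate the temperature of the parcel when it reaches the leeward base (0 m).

16.61°C

Dry to 1900 m: -10 × 1.3 km = -13°C, so T = -4.7°C.
Saturated to 2600 m: -6.7 × 0.7 km = -4.69°C, so T = -9.39°C.
Dry descent to 0 m: +10 × 2.6 km = +26°C, so T = 16.61°C.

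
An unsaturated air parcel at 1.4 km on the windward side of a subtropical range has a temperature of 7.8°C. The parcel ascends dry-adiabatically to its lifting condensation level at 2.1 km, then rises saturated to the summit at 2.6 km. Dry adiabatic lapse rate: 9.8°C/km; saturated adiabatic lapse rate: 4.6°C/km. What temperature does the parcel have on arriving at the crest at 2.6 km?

Dry to 2100 m: -9.8 × 0.7 km = -6.86°C, so T = 0.94°C.
Saturated to 2600 m: -4.6 × 0.5 km = -2.3°C, so T = -1.36°C.

-1.36°C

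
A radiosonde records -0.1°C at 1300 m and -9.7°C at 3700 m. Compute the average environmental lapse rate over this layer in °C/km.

4°C/km

Γ = −ΔT/Δz = (-0.1 − (-9.7)) / (3700 − 1300) m
  = 9.6°C / 2.4 km = 4°C/km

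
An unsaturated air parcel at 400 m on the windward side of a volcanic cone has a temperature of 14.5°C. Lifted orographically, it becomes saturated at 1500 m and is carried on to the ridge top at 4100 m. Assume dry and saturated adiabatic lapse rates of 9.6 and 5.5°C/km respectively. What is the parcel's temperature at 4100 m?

-10.36°C

400 → 1500 m (dry, 9.6°C/km): ΔT = -9.6 × 1.1 = -10.56°C → T = 3.94°C
1500 → 4100 m (saturated, 5.5°C/km): ΔT = -5.5 × 2.6 = -14.3°C → T = -10.36°C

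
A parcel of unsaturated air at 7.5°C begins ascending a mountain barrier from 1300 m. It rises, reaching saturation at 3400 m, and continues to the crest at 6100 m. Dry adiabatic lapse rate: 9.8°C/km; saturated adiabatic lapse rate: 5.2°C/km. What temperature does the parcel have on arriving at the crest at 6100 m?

-27.12°C

Dry to 3400 m: -9.8 × 2.1 km = -20.58°C, so T = -13.08°C.
Saturated to 6100 m: -5.2 × 2.7 km = -14.04°C, so T = -27.12°C.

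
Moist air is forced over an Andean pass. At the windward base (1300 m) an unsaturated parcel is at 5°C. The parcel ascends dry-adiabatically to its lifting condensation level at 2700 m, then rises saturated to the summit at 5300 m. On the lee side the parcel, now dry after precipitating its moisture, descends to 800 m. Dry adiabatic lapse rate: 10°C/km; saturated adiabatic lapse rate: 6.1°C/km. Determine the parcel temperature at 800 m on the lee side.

Dry to 2700 m: -10 × 1.4 km = -14°C, so T = -9°C.
Saturated to 5300 m: -6.1 × 2.6 km = -15.86°C, so T = -24.86°C.
Dry descent to 800 m: +10 × 4.5 km = +45°C, so T = 20.14°C.

20.14°C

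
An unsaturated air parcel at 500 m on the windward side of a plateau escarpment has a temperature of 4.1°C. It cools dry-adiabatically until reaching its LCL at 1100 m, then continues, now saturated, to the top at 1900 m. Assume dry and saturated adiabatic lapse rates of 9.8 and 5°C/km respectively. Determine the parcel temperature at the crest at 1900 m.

500–1100 m, dry: Δz = 0.6 km ⇒ ΔT = -5.88°C; T = -1.78°C
1100–1900 m, saturated: Δz = 0.8 km ⇒ ΔT = -4°C; T = -5.78°C

-5.78°C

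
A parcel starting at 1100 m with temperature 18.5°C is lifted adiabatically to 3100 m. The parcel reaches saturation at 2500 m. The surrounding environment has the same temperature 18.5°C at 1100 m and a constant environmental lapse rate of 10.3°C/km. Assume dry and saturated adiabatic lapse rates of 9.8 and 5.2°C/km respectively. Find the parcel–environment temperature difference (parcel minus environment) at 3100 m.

+3.76°C (parcel warmer than environment)

Parcel:
  From 1100 m to 2500 m (dry): cools by 9.8 × 1.4 = 13.72°C, giving 4.78°C.
  From 2500 m to 3100 m (saturated): cools by 5.2 × 0.6 = 3.12°C, giving 1.66°C.
Environment:
  From 1100 m to 3100 m (environment): cools by 10.3 × 2 = 20.6°C, giving -2.1°C.
T_parcel − T_env = 1.66 − (-2.1) = +3.76°C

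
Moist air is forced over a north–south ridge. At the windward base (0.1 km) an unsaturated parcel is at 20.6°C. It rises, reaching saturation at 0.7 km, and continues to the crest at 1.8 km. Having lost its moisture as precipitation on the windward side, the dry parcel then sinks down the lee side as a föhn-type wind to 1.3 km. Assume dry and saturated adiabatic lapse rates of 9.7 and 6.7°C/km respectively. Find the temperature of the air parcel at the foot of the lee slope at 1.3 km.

Dry to 700 m: -9.7 × 0.6 km = -5.82°C, so T = 14.78°C.
Saturated to 1800 m: -6.7 × 1.1 km = -7.37°C, so T = 7.41°C.
Dry descent to 1300 m: +9.7 × 0.5 km = +4.85°C, so T = 12.26°C.

12.26°C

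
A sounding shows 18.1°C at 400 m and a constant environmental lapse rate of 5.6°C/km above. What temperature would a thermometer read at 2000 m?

From 400 m to 2000 m (environmental): cools by 5.6 × 1.6 = 8.96°C, giving 9.14°C.

9.14°C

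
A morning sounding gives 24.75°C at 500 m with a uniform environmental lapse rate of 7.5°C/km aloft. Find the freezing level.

3800 m

Height above start = (24.75 − 0) / 7.5 = 3.3 km
Altitude = 500 m + 3300 m = 3800 m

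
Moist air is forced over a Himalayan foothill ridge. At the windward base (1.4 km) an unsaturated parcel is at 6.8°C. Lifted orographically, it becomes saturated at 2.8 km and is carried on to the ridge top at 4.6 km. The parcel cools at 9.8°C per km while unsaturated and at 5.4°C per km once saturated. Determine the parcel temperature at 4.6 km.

-16.64°C

From 1400 m to 2800 m (dry): cools by 9.8 × 1.4 = 13.72°C, giving -6.92°C.
From 2800 m to 4600 m (saturated): cools by 5.4 × 1.8 = 9.72°C, giving -16.64°C.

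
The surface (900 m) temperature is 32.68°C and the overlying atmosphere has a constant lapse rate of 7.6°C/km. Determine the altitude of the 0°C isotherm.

5200 m

Height above start = (32.68 − 0) / 7.6 = 4.3 km
Altitude = 900 m + 4300 m = 5200 m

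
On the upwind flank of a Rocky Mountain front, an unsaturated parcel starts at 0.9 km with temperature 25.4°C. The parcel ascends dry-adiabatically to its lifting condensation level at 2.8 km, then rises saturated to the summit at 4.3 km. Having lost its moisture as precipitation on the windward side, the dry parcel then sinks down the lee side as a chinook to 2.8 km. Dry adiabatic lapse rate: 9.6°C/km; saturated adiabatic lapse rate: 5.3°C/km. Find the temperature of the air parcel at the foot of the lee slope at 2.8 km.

13.61°C

Dry to 2800 m: -9.6 × 1.9 km = -18.24°C, so T = 7.16°C.
Saturated to 4300 m: -5.3 × 1.5 km = -7.95°C, so T = -0.79°C.
Dry descent to 2800 m: +9.6 × 1.5 km = +14.4°C, so T = 13.61°C.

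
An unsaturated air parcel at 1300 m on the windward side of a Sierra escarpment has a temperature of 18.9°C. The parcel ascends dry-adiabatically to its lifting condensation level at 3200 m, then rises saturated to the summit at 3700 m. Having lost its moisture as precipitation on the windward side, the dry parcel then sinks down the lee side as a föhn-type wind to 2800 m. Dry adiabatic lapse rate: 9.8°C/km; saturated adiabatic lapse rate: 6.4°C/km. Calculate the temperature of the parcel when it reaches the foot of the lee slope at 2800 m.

5.9°C

1300–3200 m, dry: Δz = 1.9 km ⇒ ΔT = -18.62°C; T = 0.28°C
3200–3700 m, saturated: Δz = 0.5 km ⇒ ΔT = -3.2°C; T = -2.92°C
3700–2800 m, dry descent: Δz = 0.9 km ⇒ ΔT = +8.82°C; T = 5.9°C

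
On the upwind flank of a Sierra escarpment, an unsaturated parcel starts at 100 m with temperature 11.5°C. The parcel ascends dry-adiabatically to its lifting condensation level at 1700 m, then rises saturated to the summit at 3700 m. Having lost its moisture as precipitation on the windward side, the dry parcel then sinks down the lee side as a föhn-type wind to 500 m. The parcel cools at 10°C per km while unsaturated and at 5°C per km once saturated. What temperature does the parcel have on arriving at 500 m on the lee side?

17.5°C

From 100 m to 1700 m (dry): cools by 10 × 1.6 = 16°C, giving -4.5°C.
From 1700 m to 3700 m (saturated): cools by 5 × 2 = 10°C, giving -14.5°C.
From 3700 m to 500 m (dry descent): warms by 10 × 3.2 = 32°C, giving 17.5°C.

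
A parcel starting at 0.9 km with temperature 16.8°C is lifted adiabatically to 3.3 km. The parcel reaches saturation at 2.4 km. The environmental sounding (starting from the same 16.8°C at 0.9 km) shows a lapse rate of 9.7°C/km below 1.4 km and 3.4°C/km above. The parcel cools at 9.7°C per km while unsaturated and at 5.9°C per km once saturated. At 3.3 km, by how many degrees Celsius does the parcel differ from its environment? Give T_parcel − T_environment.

Parcel:
  900–2400 m, dry: Δz = 1.5 km ⇒ ΔT = -14.55°C; T = 2.25°C
  2400–3300 m, saturated: Δz = 0.9 km ⇒ ΔT = -5.31°C; T = -3.06°C
Environment:
  900–1400 m, environment, lower layer: Δz = 0.5 km ⇒ ΔT = -4.85°C; T = 11.95°C
  1400–3300 m, environment, upper layer: Δz = 1.9 km ⇒ ΔT = -6.46°C; T = 5.49°C
T_parcel − T_env = -3.06 − 5.49 = -8.55°C

-8.55°C (parcel cooler than environment)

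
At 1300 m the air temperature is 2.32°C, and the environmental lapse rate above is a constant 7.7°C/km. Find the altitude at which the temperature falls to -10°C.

2900 m

Height above start = (2.32 − (-10)) / 7.7 = 1.6 km
Altitude = 1300 m + 1600 m = 2900 m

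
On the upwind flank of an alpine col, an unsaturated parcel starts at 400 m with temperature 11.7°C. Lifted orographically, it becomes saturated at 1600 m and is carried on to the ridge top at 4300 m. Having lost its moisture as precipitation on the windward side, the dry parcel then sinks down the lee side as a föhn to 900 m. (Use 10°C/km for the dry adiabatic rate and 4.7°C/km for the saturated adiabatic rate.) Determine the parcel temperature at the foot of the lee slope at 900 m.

21.01°C

From 400 m to 1600 m (dry): cools by 10 × 1.2 = 12°C, giving -0.3°C.
From 1600 m to 4300 m (saturated): cools by 4.7 × 2.7 = 12.69°C, giving -12.99°C.
From 4300 m to 900 m (dry descent): warms by 10 × 3.4 = 34°C, giving 21.01°C.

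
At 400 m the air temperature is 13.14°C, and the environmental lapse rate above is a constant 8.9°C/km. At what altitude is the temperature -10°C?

3000 m

Height above start = (13.14 − (-10)) / 8.9 = 2.6 km
Altitude = 400 m + 2600 m = 3000 m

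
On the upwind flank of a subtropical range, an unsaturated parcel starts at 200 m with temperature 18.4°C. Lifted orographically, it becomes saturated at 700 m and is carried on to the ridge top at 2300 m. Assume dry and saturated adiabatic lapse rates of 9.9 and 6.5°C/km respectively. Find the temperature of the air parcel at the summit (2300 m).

3.05°C

From 200 m to 700 m (dry): cools by 9.9 × 0.5 = 4.95°C, giving 13.45°C.
From 700 m to 2300 m (saturated): cools by 6.5 × 1.6 = 10.4°C, giving 3.05°C.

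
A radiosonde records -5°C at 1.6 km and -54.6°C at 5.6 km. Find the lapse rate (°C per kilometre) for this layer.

Γ = −ΔT/Δz = (-5 − (-54.6)) / (5600 − 1600) m
  = 49.6°C / 4 km = 12.4°C/km

12.4°C/km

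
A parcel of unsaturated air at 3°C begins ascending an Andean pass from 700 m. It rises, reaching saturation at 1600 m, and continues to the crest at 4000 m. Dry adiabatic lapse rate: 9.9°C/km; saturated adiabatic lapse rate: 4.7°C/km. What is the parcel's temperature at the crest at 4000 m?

-17.19°C

700 → 1600 m (dry, 9.9°C/km): ΔT = -9.9 × 0.9 = -8.91°C → T = -5.91°C
1600 → 4000 m (saturated, 4.7°C/km): ΔT = -4.7 × 2.4 = -11.28°C → T = -17.19°C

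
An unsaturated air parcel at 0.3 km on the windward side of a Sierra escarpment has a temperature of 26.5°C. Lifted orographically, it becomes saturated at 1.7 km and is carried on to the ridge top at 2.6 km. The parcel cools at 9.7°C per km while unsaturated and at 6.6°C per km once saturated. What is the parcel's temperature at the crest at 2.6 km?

300 → 1700 m (dry, 9.7°C/km): ΔT = -9.7 × 1.4 = -13.58°C → T = 12.92°C
1700 → 2600 m (saturated, 6.6°C/km): ΔT = -6.6 × 0.9 = -5.94°C → T = 6.98°C

6.98°C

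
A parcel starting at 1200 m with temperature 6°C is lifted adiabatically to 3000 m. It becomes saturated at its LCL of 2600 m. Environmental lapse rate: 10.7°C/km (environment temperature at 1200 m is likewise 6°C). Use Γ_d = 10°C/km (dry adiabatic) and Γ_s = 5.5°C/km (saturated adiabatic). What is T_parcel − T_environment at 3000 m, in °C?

Parcel:
  1200–2600 m, dry: Δz = 1.4 km ⇒ ΔT = -14°C; T = -8°C
  2600–3000 m, saturated: Δz = 0.4 km ⇒ ΔT = -2.2°C; T = -10.2°C
Environment:
  1200–3000 m, environment: Δz = 1.8 km ⇒ ΔT = -19.26°C; T = -13.26°C
T_parcel − T_env = -10.2 − (-13.26) = +3.06°C

+3.06°C (parcel warmer than environment)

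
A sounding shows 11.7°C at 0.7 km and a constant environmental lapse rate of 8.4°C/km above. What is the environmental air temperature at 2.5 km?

700–2500 m, environmental: Δz = 1.8 km ⇒ ΔT = -15.12°C; T = -3.42°C

-3.42°C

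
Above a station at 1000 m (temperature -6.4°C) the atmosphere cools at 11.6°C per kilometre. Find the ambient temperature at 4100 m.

1000 → 4100 m (environmental, 11.6°C/km): ΔT = -11.6 × 3.1 = -35.96°C → T = -42.36°C

-42.36°C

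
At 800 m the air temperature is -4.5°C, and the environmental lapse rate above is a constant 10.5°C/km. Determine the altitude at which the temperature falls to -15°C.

1800 m

Height above start = (-4.5 − (-15)) / 10.5 = 1 km
Altitude = 800 m + 1000 m = 1800 m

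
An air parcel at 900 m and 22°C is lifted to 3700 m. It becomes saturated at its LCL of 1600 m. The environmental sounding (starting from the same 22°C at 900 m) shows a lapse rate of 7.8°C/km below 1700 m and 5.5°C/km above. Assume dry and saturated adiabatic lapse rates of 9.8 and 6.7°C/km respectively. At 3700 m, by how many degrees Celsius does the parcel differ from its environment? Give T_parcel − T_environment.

Parcel:
  900–1600 m, dry: Δz = 0.7 km ⇒ ΔT = -6.86°C; T = 15.14°C
  1600–3700 m, saturated: Δz = 2.1 km ⇒ ΔT = -14.07°C; T = 1.07°C
Environment:
  900–1700 m, environment, lower layer: Δz = 0.8 km ⇒ ΔT = -6.24°C; T = 15.76°C
  1700–3700 m, environment, upper layer: Δz = 2 km ⇒ ΔT = -11°C; T = 4.76°C
T_parcel − T_env = 1.07 − 4.76 = -3.69°C

-3.69°C (parcel cooler than environment)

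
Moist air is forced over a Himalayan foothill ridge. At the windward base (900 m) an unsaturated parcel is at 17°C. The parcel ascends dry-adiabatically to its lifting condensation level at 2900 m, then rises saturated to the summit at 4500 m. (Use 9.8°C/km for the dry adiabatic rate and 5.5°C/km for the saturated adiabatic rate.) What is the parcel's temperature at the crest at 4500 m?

Dry to 2900 m: -9.8 × 2 km = -19.6°C, so T = -2.6°C.
Saturated to 4500 m: -5.5 × 1.6 km = -8.8°C, so T = -11.4°C.

-11.4°C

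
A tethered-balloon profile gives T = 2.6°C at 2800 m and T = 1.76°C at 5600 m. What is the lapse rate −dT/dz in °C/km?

Γ = −ΔT/Δz = (2.6 − 1.76) / (5600 − 2800) m
  = 0.84°C / 2.8 km = 0.3°C/km

0.3°C/km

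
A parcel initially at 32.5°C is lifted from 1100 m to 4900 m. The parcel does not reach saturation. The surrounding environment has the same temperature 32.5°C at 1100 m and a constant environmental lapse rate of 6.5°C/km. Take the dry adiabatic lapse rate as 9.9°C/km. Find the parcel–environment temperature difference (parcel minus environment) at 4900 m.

-12.92°C (parcel cooler than environment)

Parcel:
  Dry to 4900 m: -9.9 × 3.8 km = -37.62°C, so T = -5.12°C.
Environment:
  Environment to 4900 m: -6.5 × 3.8 km = -24.7°C, so T = 7.8°C.
T_parcel − T_env = -5.12 − 7.8 = -12.92°C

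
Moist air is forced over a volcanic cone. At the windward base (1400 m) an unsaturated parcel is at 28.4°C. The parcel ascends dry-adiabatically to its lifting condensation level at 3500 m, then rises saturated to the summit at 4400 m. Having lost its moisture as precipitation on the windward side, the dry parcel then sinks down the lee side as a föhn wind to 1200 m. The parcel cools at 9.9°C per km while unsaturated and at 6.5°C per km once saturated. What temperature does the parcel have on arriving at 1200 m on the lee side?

33.44°C

1400–3500 m, dry: Δz = 2.1 km ⇒ ΔT = -20.79°C; T = 7.61°C
3500–4400 m, saturated: Δz = 0.9 km ⇒ ΔT = -5.85°C; T = 1.76°C
4400–1200 m, dry descent: Δz = 3.2 km ⇒ ΔT = +31.68°C; T = 33.44°C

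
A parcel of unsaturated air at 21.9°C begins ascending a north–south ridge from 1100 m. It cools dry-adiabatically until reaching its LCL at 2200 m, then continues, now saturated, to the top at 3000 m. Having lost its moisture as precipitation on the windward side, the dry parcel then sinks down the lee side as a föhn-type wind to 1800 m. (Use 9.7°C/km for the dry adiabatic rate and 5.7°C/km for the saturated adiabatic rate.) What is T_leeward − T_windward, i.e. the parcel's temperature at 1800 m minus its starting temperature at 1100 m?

1100 → 2200 m (dry, 9.7°C/km): ΔT = -9.7 × 1.1 = -10.67°C → T = 11.23°C
2200 → 3000 m (saturated, 5.7°C/km): ΔT = -5.7 × 0.8 = -4.56°C → T = 6.67°C
3000 → 1800 m (dry descent, 9.7°C/km): ΔT = +9.7 × 1.2 = +11.64°C → T = 18.31°C
Net change vs windward start: 18.31 − 21.9 = -3.59°C

-3.59°C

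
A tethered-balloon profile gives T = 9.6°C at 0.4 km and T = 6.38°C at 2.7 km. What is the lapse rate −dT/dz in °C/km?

1.4°C/km

Γ = −ΔT/Δz = (9.6 − 6.38) / (2700 − 400) m
  = 3.22°C / 2.3 km = 1.4°C/km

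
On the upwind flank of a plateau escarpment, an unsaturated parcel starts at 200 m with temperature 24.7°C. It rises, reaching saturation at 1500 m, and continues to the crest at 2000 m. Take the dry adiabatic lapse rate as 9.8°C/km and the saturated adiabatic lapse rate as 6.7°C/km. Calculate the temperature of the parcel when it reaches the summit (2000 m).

Dry to 1500 m: -9.8 × 1.3 km = -12.74°C, so T = 11.96°C.
Saturated to 2000 m: -6.7 × 0.5 km = -3.35°C, so T = 8.61°C.

8.61°C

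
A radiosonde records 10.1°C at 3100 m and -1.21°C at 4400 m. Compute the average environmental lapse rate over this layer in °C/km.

Γ = −ΔT/Δz = (10.1 − (-1.21)) / (4400 − 3100) m
  = 11.31°C / 1.3 km = 8.7°C/km

8.7°C/km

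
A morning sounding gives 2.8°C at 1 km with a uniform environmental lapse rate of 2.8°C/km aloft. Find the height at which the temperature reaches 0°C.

2 km

Height above start = (2.8 − 0) / 2.8 = 1 km
Altitude = 1000 m + 1000 m = 2000 m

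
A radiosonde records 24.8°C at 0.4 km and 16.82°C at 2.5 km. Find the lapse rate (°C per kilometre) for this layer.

Γ = −ΔT/Δz = (24.8 − 16.82) / (2500 − 400) m
  = 7.98°C / 2.1 km = 3.8°C/km

3.8°C/km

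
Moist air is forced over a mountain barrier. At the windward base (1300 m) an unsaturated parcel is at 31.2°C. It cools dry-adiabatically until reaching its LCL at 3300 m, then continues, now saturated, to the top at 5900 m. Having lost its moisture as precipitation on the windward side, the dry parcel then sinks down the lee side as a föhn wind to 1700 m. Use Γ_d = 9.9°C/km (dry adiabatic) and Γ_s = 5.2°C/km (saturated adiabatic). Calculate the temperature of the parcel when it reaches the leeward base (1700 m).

39.46°C

From 1300 m to 3300 m (dry): cools by 9.9 × 2 = 19.8°C, giving 11.4°C.
From 3300 m to 5900 m (saturated): cools by 5.2 × 2.6 = 13.52°C, giving -2.12°C.
From 5900 m to 1700 m (dry descent): warms by 9.9 × 4.2 = 41.58°C, giving 39.46°C.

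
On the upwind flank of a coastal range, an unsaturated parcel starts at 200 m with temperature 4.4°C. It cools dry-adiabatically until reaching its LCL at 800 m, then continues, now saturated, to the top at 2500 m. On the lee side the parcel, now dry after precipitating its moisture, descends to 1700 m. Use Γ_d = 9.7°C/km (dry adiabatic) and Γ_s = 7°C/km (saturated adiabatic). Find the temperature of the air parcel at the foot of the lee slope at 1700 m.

200–800 m, dry: Δz = 0.6 km ⇒ ΔT = -5.82°C; T = -1.42°C
800–2500 m, saturated: Δz = 1.7 km ⇒ ΔT = -11.9°C; T = -13.32°C
2500–1700 m, dry descent: Δz = 0.8 km ⇒ ΔT = +7.76°C; T = -5.56°C

-5.56°C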